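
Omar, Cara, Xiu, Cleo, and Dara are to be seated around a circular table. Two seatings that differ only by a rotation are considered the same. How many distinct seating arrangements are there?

Seat Omar anywhere (absorbing the rotational symmetry), then permute the other 4: (4)! = 24.

24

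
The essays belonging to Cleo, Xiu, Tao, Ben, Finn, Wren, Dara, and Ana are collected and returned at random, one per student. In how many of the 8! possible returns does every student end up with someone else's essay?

Let Aᵢ be the assignments in which student i gets their own essay. We want the size of the complement of A₁∪…∪A_8.
By inclusion–exclusion this is Σ_{j=0}^{8} (−1)^j C(8,j)·(8−j)!.
Computing: 40320 − 40320 + 20160 − 6720 + 1680 − 336 + 56 − 8 + 1 = 14833.

14833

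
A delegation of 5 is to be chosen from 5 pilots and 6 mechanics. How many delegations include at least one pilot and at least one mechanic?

455

Unrestricted: C(11,5) = 462 ways to pick any 5 of the 11.
Subtract selections that omit an entire group: no pilots → C(6,5) = 6; no mechanics → C(5,5) = 1.
Both groups omitted at once is impossible, so 462 − 7 = 455.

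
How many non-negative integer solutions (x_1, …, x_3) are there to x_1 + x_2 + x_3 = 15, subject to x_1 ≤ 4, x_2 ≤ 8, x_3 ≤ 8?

20

Without the upper bounds there are C(17,2) = 136 ways to split 15 among 3 variables.
Subtract solutions that violate a single cap (substitute x_i' = x_i − (cap_i+1)): x_1 ≥ 5 gives C(12,2) = 66; x_2 ≥ 9 gives C(8,2) = 28; x_3 ≥ 9 gives C(8,2) = 28. Together 122.
Add back pairs where two caps are both exceeded: 3 + 3 + 0 = 6.
By inclusion–exclusion the count is 136 − 122 + 6 = 20.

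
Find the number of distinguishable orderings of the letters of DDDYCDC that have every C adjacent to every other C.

30

Treat the 2 copies of C as a single block. The multiset to arrange is then {CC, D, D, D, D, Y}, 6 items in all.
That gives (6)!/(4!) = 30 arrangements.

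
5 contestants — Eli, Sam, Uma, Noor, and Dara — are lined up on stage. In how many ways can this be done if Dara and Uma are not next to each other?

There are 5! = 120 arrangements in all. If Dara and Uma are adjacent, merging them into one block gives 2·(4)! = 48 arrangements.
Complementary counting: 120 − 48 = 72.

72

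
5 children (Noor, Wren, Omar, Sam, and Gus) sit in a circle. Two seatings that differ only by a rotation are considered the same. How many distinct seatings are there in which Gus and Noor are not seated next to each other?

Without the restriction there are (4)! = 24 seatings.
Those with Gus next to Noor: fuse the pair into one unit and seat 4 units around a circle — 2·(3)! = 12.
Subtracting, 24 − 12 = 12.

12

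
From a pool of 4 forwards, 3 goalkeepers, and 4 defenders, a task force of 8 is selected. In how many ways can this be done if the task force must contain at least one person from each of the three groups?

With no constraint there are C(11,8) = 165 possible selections.
Subtract selections that omit an entire group: no forwards → C(7,8) = 0; no goalkeepers → C(8,8) = 1; no defenders → C(7,8) = 0.
Add back selections omitting two groups (i.e. drawn from a single group): C(4,8) + C(3,8) + C(4,8) = 0.
By inclusion–exclusion: 165 − 1 + 0 = 164.

164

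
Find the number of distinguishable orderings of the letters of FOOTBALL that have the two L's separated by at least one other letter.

7560

There are 8!/(2!·2!) = 10080 arrangements of FOOTBALL in total.
If the two L's are adjacent, glue them into one block, leaving 7 items to arrange: (7)!/(2!) = 2520 ways.
Subtracting, 10080 − 2520 = 7560 arrangements keep the L's apart.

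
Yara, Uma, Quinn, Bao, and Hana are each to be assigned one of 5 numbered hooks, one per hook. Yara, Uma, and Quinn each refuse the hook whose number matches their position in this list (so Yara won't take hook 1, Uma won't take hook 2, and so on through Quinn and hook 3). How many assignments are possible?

Let Aᵢ (for i ∈ {1, 2, 3}) be the placements that put person i in their forbidden hook. Any j of these fix j positions, leaving (5−j)! ways to fill the rest, and there are C(3,j) ways to pick which j.
By inclusion–exclusion, the number of valid placements is Σ_{j=0}^{3} (−1)^j C(3,j)·(5−j)!.
Computing: 120 − 72 + 18 − 2 = 64.

64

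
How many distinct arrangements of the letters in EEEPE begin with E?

4

With the first slot taken by E, it remains to arrange the other 4 letters (EEPE).
Those 4 letters have E appearing 3 times, giving (4)!/(3!) = 4.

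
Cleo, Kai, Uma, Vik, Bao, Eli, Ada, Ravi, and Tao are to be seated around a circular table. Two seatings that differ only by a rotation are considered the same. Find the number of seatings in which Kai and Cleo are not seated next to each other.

Without the restriction there are (8)! = 40320 seatings.
Seatings with Kai beside Cleo: treat them as a block with 2 internal orders, giving 2 × (7)! = 10080.
Subtracting, 40320 − 10080 = 30240.

30240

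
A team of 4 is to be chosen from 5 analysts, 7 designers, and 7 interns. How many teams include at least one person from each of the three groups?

With no constraint there are C(19,4) = 3876 possible selections.
Subtract selections that omit an entire group: no analysts → C(14,4) = 1001; no designers → C(12,4) = 495; no interns → C(12,4) = 495.
Add back selections omitting two groups (i.e. drawn from a single group): C(5,4) + C(7,4) + C(7,4) = 75.
By inclusion–exclusion: 3876 − 1991 + 75 = 1960.

1960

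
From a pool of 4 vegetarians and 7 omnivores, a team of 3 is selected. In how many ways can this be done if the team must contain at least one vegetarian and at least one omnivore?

Unrestricted: C(11,3) = 165 ways to pick any 3 of the 11.
Selections missing a whole group: no vegetarians → C(7,3) = 35; no omnivores → C(4,3) = 4.
Both groups omitted at once is impossible, so 165 − 39 = 126.

126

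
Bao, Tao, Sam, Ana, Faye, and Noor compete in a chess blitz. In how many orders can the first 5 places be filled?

720

There are 6 choices for 1st place, 5 for 2nd, and so on down to 2 for position 5.
That gives 6 × 5 × 4 × 3 × 2 = 720.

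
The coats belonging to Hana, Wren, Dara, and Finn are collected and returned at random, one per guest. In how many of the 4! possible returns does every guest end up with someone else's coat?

Let Aᵢ be the assignments in which guest i gets their own coat. We want the size of the complement of A₁∪…∪A_4.
By inclusion–exclusion this is Σ_{j=0}^{4} (−1)^j C(4,j)·(4−j)!.
Computing: 24 − 24 + 12 − 4 + 1 = 9.

9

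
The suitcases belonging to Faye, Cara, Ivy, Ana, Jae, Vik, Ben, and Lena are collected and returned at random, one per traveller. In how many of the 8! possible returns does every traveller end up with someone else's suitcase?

14833

Let Aᵢ be the assignments in which traveller i gets their own suitcase. We want the size of the complement of A₁∪…∪A_8.
By inclusion–exclusion this is Σ_{j=0}^{8} (−1)^j C(8,j)·(8−j)!.
Computing: 40320 − 40320 + 20160 − 6720 + 1680 − 336 + 56 − 8 + 1 = 14833.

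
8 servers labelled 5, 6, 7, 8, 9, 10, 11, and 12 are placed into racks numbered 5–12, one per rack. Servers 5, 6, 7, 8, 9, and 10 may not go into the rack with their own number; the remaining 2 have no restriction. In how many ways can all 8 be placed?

Let Aᵢ (for 5 ≤ i ≤ 10) be the placements that put server i in its forbidden rack. Any j of these fix j positions, leaving (8−j)! ways to fill the rest, and there are C(6,j) ways to pick which j.
By inclusion–exclusion, the number of valid placements is Σ_{j=0}^{6} (−1)^j C(6,j)·(8−j)!.
Computing: 40320 − 30240 + 10800 − 2400 + 360 − 36 + 2 = 18806.

18806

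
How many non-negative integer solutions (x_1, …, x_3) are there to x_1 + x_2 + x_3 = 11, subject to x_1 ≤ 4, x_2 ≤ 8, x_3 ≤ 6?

29

By stars and bars, unrestricted non-negative solutions to x_1+…+x_3 = 11 number C(11+2,2) = 78.
Subtract solutions that violate a single cap (substitute x_i' = x_i − (cap_i+1)): x_1 ≥ 5 gives C(8,2) = 28; x_2 ≥ 9 gives C(4,2) = 6; x_3 ≥ 7 gives C(6,2) = 15. Together 49.
No two caps can be exceeded simultaneously, so the pair terms are all 0.
By inclusion–exclusion the count is 78 − 49 + 0 = 29.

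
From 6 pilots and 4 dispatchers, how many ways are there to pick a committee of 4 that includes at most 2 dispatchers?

Split by how many dispatchers are chosen (0 through 2).
Sum: C(4,0)·C(6,4) + C(4,1)·C(6,3) + C(4,2)·C(6,2) = 15 + 80 + 90 = 185.

185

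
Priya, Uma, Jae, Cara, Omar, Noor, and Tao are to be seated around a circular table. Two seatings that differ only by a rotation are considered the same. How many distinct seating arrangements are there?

Fix one person's seat to break rotational symmetry; the remaining 6 people can be arranged in (6)! = 720 ways.

720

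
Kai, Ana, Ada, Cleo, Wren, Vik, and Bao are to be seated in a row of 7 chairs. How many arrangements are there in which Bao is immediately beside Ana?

1440

Glue Bao and Ana into one block (2 internal orders), leaving 6 units to arrange in a row.
That gives 2 × 6! = 2 × 720 = 1440.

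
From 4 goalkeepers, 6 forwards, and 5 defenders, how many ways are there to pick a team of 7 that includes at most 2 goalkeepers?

Split by how many goalkeepers are chosen (0 through 2).
Sum: C(4,0)·C(11,7) + C(4,1)·C(11,6) + C(4,2)·C(11,5) = 330 + 1848 + 2772 = 4950.

4950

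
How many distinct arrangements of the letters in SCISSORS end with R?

210

With the last slot taken by R, it remains to arrange the other 7 letters (SCISSOS).
Those 7 letters have S appearing 4 times, giving (7)!/(4!) = 210.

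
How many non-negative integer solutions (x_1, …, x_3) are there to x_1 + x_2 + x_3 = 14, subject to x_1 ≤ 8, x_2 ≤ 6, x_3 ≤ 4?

15

By stars and bars, unrestricted non-negative solutions to x_1+…+x_3 = 14 number C(14+2,2) = 120.
Subtract solutions that violate a single cap (substitute x_i' = x_i − (cap_i+1)): x_1 ≥ 9 gives C(7,2) = 21; x_2 ≥ 7 gives C(9,2) = 36; x_3 ≥ 5 gives C(11,2) = 55. Together 112.
Add back pairs where two caps are both exceeded: 0 + 1 + 6 = 7.
By inclusion–exclusion the count is 120 − 112 + 7 = 15.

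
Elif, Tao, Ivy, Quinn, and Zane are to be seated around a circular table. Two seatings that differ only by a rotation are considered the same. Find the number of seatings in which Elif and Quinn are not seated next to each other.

12

Without the restriction there are (4)! = 24 seatings.
Those with Elif next to Quinn: fuse the pair into one unit and seat 4 units around a circle — 2·(3)! = 12.
Subtracting, 24 − 12 = 12.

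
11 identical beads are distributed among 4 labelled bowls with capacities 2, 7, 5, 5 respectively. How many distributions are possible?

Without the upper bounds there are C(14,3) = 364 ways to split 11 among 4 bowls.
Subtract solutions that violate a single cap (substitute x_i' = x_i − (cap_i+1)): x_1 ≥ 3 gives C(11,3) = 165; x_2 ≥ 8 gives C(6,3) = 20; x_3 ≥ 6 gives C(8,3) = 56; x_4 ≥ 6 gives C(8,3) = 56. Together 297.
Add back pairs where two caps are both exceeded: 1 + 10 + 10 + 0 + 0 + 0 = 21.
By inclusion–exclusion the count is 364 − 297 + 21 = 88.

88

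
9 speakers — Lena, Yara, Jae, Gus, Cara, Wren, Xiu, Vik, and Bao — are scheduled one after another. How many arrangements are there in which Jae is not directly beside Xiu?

282240

There are 9! = 362880 arrangements in all. If Jae and Xiu are adjacent, merging them into one block gives 2·(8)! = 80640 arrangements.
So 362880 − 80640 = 282240 arrangements keep them apart.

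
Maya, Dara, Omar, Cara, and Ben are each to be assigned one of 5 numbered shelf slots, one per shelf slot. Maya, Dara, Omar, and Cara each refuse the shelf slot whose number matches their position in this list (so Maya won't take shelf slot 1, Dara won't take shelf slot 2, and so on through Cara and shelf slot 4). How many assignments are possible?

53

Let Aᵢ (for 1 ≤ i ≤ 4) be the placements that put person i in their forbidden shelf slot. Any j of these fix j positions, leaving (5−j)! ways to fill the rest, and there are C(4,j) ways to pick which j.
By inclusion–exclusion, the number of valid placements is Σ_{j=0}^{4} (−1)^j C(4,j)·(5−j)!.
Computing: 120 − 96 + 36 − 8 + 1 = 53.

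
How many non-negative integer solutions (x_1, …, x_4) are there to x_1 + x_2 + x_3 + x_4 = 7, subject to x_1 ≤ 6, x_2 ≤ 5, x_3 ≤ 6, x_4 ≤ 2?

By stars and bars, unrestricted non-negative solutions to x_1+…+x_4 = 7 number C(7+3,3) = 120.
Subtract solutions that violate a single cap (substitute x_i' = x_i − (cap_i+1)): x_1 ≥ 7 gives C(3,3) = 1; x_2 ≥ 6 gives C(4,3) = 4; x_3 ≥ 7 gives C(3,3) = 1; x_4 ≥ 3 gives C(7,3) = 35. Together 41.
No two caps can be exceeded simultaneously, so the pair terms are all 0.
By inclusion–exclusion the count is 120 − 41 + 0 = 79.

79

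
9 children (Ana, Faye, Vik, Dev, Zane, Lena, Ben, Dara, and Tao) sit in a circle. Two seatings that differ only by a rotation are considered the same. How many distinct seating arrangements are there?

Around a circle, 9 distinct people have 9!/9 = (8)! = 40320 rotationally distinct seatings.

40320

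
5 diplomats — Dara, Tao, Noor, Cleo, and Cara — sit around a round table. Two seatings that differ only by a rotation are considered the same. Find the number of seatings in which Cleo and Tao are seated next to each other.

12

Glue Cleo and Tao into a block (2 internal orders). Seating 4 units around a circle gives (3)! arrangements.
So 2 × (3)! = 2 × 6 = 12.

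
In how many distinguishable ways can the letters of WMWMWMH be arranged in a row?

The 7 letters of WMWMWMH have repeats: M appearing 3 times and W appearing 3 times.
The number of distinct arrangements is 7!/(3!·3!) = 5040/36 = 140.

140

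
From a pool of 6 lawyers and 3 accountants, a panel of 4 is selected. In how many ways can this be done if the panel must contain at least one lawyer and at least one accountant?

Total 4-person selections from all 9: C(9,4) = 126.
Subtract selections that omit an entire group: no lawyers → C(3,4) = 0; no accountants → C(6,4) = 15.
Both groups omitted at once is impossible, so 126 − 15 = 111.

111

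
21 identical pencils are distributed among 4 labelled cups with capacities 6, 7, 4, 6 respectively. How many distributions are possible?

10

Ignoring the caps, the number of non-negative solutions to x_1+…+x_4 = 21 is C(24,3) = 2024.
Subtract solutions that violate a single cap (substitute x_i' = x_i − (cap_i+1)): x_1 ≥ 7 gives C(17,3) = 680; x_2 ≥ 8 gives C(16,3) = 560; x_3 ≥ 5 gives C(19,3) = 969; x_4 ≥ 7 gives C(17,3) = 680. Together 2889.
Add back pairs where two caps are both exceeded: 84 + 220 + 120 + 165 + 84 + 220 = 893.
Subtract triples: 4 + 0 + 10 + 4 = 18.
By inclusion–exclusion the count is 2024 − 2889 + 893 − 18 = 10.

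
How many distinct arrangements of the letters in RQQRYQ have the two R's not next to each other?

40

Total arrangements of RQQRYQ: 6!/(3!·2!) = 60.
If the two R's are adjacent, glue them into one block, leaving 5 items to arrange: (5)!/(3!) = 20 ways.
Subtracting, 60 − 20 = 40 arrangements keep the R's apart.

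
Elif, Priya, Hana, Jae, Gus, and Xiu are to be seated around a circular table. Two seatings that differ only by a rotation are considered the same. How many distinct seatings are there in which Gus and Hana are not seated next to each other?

72

All circular seatings of 6 people number (5)! = 120.
Seatings with Gus beside Hana: treat them as a block with 2 internal orders, giving 2 × (4)! = 48.
Subtracting, 120 − 48 = 72.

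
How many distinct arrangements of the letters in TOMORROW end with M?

420

With the last slot taken by M, it remains to arrange the other 7 letters (TOORROW).
Those 7 letters have O appearing 3 times and R appearing twice, giving (7)!/(3!·2!) = 420.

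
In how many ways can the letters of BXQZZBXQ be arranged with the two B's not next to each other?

1890

There are 8!/(2!·2!·2!·2!) = 2520 arrangements of BXQZZBXQ in total.
Arrangements with the B's together: treat BB as one letter, giving (7)!/(2!·2!·2!) = 630.
Subtracting, 2520 − 630 = 1890 arrangements keep the B's apart.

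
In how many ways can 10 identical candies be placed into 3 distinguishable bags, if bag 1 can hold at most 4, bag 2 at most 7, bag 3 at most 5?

By stars and bars, unrestricted non-negative solutions to x_1+…+x_3 = 10 number C(10+2,2) = 66.
Subtract solutions that violate a single cap (substitute x_i' = x_i − (cap_i+1)): x_1 ≥ 5 gives C(7,2) = 21; x_2 ≥ 8 gives C(4,2) = 6; x_3 ≥ 6 gives C(6,2) = 15. Together 42.
No two caps can be exceeded simultaneously, so the pair terms are all 0.
By inclusion–exclusion the count is 66 − 42 + 0 = 24.

24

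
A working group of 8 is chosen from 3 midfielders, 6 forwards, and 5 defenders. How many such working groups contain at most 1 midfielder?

1155

Split by how many midfielders are chosen (0 through 1).
Sum: C(3,0)·C(11,8) + C(3,1)·C(11,7) = 165 + 990 = 1155.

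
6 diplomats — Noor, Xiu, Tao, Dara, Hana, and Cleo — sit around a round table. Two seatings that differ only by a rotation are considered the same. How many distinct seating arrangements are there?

120

Seat Noor anywhere (absorbing the rotational symmetry), then permute the other 5: (5)! = 120.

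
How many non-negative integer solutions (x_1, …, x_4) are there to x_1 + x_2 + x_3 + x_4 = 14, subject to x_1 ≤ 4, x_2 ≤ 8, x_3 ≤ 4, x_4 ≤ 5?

96

Without the upper bounds there are C(17,3) = 680 ways to split 14 among 4 variables.
Subtract solutions that violate a single cap (substitute x_i' = x_i − (cap_i+1)): x_1 ≥ 5 gives C(12,3) = 220; x_2 ≥ 9 gives C(8,3) = 56; x_3 ≥ 5 gives C(12,3) = 220; x_4 ≥ 6 gives C(11,3) = 165. Together 661.
Add back pairs where two caps are both exceeded: 1 + 35 + 20 + 1 + 0 + 20 = 77.
By inclusion–exclusion the count is 680 − 661 + 77 = 96.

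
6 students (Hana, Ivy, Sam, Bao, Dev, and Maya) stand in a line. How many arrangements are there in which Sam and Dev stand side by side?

240

Place the 4 others and the Sam-Dev pair as 5 objects in a line; the pair has 2 internal arrangements.
That gives 2 × 5! = 2 × 120 = 240.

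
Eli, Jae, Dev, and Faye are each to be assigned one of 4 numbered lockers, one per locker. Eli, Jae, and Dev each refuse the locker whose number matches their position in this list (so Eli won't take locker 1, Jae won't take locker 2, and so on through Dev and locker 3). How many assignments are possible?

Let Aᵢ (for i ∈ {1, 2, 3}) be the placements that put person i in their forbidden locker. Any j of these fix j positions, leaving (4−j)! ways to fill the rest, and there are C(3,j) ways to pick which j.
By inclusion–exclusion, the number of valid placements is Σ_{j=0}^{3} (−1)^j C(3,j)·(4−j)!.
Computing: 24 − 18 + 6 − 1 = 11.

11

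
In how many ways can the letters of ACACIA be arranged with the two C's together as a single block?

20

Treat the 2 copies of C as a single block. The multiset to arrange is then {CC, A, A, A, I}, 5 items in all.
That gives (5)!/(3!) = 20 arrangements.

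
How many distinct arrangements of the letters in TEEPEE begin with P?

5

With the first slot taken by P, it remains to arrange the other 5 letters (TEEEE).
Those 5 letters have E appearing 4 times, giving (5)!/(4!) = 5.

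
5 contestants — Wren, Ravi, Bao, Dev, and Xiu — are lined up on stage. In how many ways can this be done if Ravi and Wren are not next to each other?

There are 5! = 120 arrangements in all. If Ravi and Wren are adjacent, merging them into one block gives 2·(4)! = 48 arrangements.
So 120 − 48 = 72 arrangements keep them apart.

72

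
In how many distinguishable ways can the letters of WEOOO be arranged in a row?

20

The 5 letters of WEOOO have repeats: O appearing 3 times.
So there are 5! / (3!) = 20 distinguishable arrangements.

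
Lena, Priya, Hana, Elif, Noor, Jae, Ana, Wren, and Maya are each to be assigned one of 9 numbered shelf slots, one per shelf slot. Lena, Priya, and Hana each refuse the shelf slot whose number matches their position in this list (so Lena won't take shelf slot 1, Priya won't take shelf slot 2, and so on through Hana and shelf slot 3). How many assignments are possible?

256320

Let Aᵢ (for i ∈ {1, 2, 3}) be the placements that put person i in their forbidden shelf slot. Any j of these fix j positions, leaving (9−j)! ways to fill the rest, and there are C(3,j) ways to pick which j.
By inclusion–exclusion, the number of valid placements is Σ_{j=0}^{3} (−1)^j C(3,j)·(9−j)!.
Computing: 362880 − 120960 + 15120 − 720 = 256320.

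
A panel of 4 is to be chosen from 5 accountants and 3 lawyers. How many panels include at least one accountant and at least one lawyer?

With no constraint there are C(8,4) = 70 possible selections.
Subtract selections that omit an entire group: no accountants → C(3,4) = 0; no lawyers → C(5,4) = 5.
Both groups omitted at once is impossible, so 70 − 5 = 65.

65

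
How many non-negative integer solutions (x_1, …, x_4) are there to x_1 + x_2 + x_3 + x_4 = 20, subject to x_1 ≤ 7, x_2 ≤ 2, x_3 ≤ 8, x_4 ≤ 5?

By stars and bars, unrestricted non-negative solutions to x_1+…+x_4 = 20 number C(20+3,3) = 1771.
Subtract solutions that violate a single cap (substitute x_i' = x_i − (cap_i+1)): x_1 ≥ 8 gives C(15,3) = 455; x_2 ≥ 3 gives C(20,3) = 1140; x_3 ≥ 9 gives C(14,3) = 364; x_4 ≥ 6 gives C(17,3) = 680. Together 2639.
Add back pairs where two caps are both exceeded: 220 + 20 + 84 + 165 + 364 + 56 = 909.
Subtract triples: 1 + 20 + 0 + 10 = 31.
By inclusion–exclusion the count is 1771 − 2639 + 909 − 31 = 10.

10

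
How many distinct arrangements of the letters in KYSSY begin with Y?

12

Fix Y in the first position and arrange the remaining 4 letters.
Those 4 letters have S appearing twice, giving (4)!/(2!) = 12.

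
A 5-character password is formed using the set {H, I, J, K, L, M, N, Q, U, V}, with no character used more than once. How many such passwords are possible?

This is a permutation of 5 out of 10: P(10,5) = 10!/5!.
10 × 9 × 8 × 7 × 6 = 30240.

30240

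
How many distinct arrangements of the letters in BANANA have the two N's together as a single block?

Treat the 2 copies of N as a single block. The multiset to arrange is then {NN, A, A, A, B}, 5 items in all.
That gives (5)!/(3!) = 20 arrangements.

20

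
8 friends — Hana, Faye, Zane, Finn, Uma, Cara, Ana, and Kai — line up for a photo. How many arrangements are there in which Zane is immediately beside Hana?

Treat {Zane, Hana} as a single unit. There are 7 units to order, and the pair itself can be ordered 2 ways.
So the count is 2·(7)! = 10080.

10080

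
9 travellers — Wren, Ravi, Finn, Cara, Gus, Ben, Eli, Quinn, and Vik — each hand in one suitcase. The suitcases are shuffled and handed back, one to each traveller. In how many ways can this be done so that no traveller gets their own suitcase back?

133496

Let Aᵢ be the assignments in which traveller i gets their own suitcase. We want the size of the complement of A₁∪…∪A_9.
By inclusion–exclusion this is Σ_{j=0}^{9} (−1)^j C(9,j)·(9−j)!.
Computing: 362880 − 362880 + 181440 − 60480 + 15120 − 3024 + 504 − 72 + 9 − 1 = 133496.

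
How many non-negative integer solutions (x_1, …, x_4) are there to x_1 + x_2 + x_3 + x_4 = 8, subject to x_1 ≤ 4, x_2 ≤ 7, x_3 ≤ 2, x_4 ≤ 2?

44

By stars and bars, unrestricted non-negative solutions to x_1+…+x_4 = 8 number C(8+3,3) = 165.
Subtract solutions that violate a single cap (substitute x_i' = x_i − (cap_i+1)): x_1 ≥ 5 gives C(6,3) = 20; x_2 ≥ 8 gives C(3,3) = 1; x_3 ≥ 3 gives C(8,3) = 56; x_4 ≥ 3 gives C(8,3) = 56. Together 133.
Add back pairs where two caps are both exceeded: 0 + 1 + 1 + 0 + 0 + 10 = 12.
By inclusion–exclusion the count is 165 − 133 + 12 = 44.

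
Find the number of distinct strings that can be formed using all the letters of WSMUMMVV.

3360

The 8 letters of WSMUMMVV have repeats: M appearing 3 times and V appearing twice.
So there are 8! / (3!·2!) = 3360 distinguishable arrangements.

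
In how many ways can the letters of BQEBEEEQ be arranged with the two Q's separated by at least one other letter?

315

There are 8!/(4!·2!·2!) = 420 arrangements of BQEBEEEQ in total.
Arrangements with the Q's together: treat QQ as one letter, giving (7)!/(4!·2!) = 105.
Hence 420 − 105 = 315.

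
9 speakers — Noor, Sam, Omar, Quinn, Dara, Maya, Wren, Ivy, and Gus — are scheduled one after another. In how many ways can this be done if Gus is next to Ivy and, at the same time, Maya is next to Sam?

20160

Treat {Gus,Ivy} as one block (2 orders) and {Maya,Sam} as another (2 orders).
That leaves 7 units to arrange: 2 × 2 × 7! = 4 × 5040 = 20160.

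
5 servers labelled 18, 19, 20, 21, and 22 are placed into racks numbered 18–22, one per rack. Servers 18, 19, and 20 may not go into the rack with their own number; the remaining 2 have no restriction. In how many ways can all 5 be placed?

Let Aᵢ (for i ∈ {18, 19, 20}) be the placements that put server i in its forbidden rack. Any j of these fix j positions, leaving (5−j)! ways to fill the rest, and there are C(3,j) ways to pick which j.
By inclusion–exclusion, the number of valid placements is Σ_{j=0}^{3} (−1)^j C(3,j)·(5−j)!.
Computing: 120 − 72 + 18 − 2 = 64.

64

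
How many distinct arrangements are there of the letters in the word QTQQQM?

The 6 letters of QTQQQM have repeats: Q appearing 4 times.
The number of distinct arrangements is 6!/(4!) = 720/24 = 30.

30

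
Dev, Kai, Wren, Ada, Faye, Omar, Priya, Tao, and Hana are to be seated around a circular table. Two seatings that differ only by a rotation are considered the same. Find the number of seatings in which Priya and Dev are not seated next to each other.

All circular seatings of 9 people number (8)! = 40320.
Those with Priya next to Dev: fuse the pair into one unit and seat 8 units around a circle — 2·(7)! = 10080.
Subtracting, 40320 − 10080 = 30240.

30240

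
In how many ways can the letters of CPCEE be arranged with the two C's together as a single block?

Treat the 2 copies of C as a single block. The multiset to arrange is then {CC, E, E, P}, 4 items in all.
That gives (4)!/(2!) = 12 arrangements.

12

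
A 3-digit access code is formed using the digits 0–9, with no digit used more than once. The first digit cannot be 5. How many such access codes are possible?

648

The first digit has 10−1 = 9 choices (anything except 5).
The remaining 2 digits are filled from the other 9 symbols without repetition: 9 × 8 = 72.
Total: 9 × 72 = 648.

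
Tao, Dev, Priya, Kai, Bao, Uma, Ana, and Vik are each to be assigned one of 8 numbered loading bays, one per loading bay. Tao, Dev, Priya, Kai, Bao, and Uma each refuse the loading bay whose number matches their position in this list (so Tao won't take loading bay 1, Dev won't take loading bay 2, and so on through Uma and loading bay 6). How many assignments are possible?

18806

Let Aᵢ (for 1 ≤ i ≤ 6) be the placements that put person i in their forbidden loading bay. Any j of these fix j positions, leaving (8−j)! ways to fill the rest, and there are C(6,j) ways to pick which j.
By inclusion–exclusion, the number of valid placements is Σ_{j=0}^{6} (−1)^j C(6,j)·(8−j)!.
Computing: 40320 − 30240 + 10800 − 2400 + 360 − 36 + 2 = 18806.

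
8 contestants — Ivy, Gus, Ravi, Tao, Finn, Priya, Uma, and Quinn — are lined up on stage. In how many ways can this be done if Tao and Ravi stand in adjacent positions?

Glue Tao and Ravi into one block (2 internal orders), leaving 7 units to arrange in a row.
That gives 2 × 7! = 2 × 5040 = 10080.

10080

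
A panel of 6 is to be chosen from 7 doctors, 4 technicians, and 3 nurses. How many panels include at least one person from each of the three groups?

Total 6-person selections from all 14: C(14,6) = 3003.
Selections missing a whole group: no doctors → C(7,6) = 7; no technicians → C(10,6) = 210; no nurses → C(11,6) = 462.
Add back selections omitting two groups (i.e. drawn from a single group): C(7,6) + C(4,6) + C(3,6) = 7.
By inclusion–exclusion: 3003 − 679 + 7 = 2331.

2331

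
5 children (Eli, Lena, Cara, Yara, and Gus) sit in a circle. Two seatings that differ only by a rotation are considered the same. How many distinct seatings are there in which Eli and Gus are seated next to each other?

12

Treat {Eli, Gus} as one unit (2 internal orders) and seat the resulting 4 units around the table: (3)! circular arrangements.
So 2 × (3)! = 2 × 6 = 12.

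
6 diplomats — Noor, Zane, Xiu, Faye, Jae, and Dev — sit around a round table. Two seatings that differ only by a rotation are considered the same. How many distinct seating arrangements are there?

Seat Noor anywhere (absorbing the rotational symmetry), then permute the other 5: (5)! = 120.

120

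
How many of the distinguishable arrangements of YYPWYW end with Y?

30

Fix Y in the last position and arrange the remaining 5 letters.
Those 5 letters have W appearing twice and Y appearing twice, giving (5)!/(2!·2!) = 30.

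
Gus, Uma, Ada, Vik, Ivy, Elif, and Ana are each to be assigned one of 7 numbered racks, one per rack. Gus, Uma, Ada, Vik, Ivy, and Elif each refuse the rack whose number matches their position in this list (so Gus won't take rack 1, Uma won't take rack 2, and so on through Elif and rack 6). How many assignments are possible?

Let Aᵢ (for 1 ≤ i ≤ 6) be the placements that put person i in their forbidden rack. Any j of these fix j positions, leaving (7−j)! ways to fill the rest, and there are C(6,j) ways to pick which j.
By inclusion–exclusion, the number of valid placements is Σ_{j=0}^{6} (−1)^j C(6,j)·(7−j)!.
Computing: 5040 − 4320 + 1800 − 480 + 90 − 12 + 1 = 2119.

2119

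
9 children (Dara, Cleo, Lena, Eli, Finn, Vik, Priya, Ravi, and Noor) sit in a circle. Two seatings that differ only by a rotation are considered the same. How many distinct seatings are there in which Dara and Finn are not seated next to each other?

Without the restriction there are (8)! = 40320 seatings.
Seatings with Dara beside Finn: treat them as a block with 2 internal orders, giving 2 × (7)! = 10080.
Subtracting, 40320 − 10080 = 30240.

30240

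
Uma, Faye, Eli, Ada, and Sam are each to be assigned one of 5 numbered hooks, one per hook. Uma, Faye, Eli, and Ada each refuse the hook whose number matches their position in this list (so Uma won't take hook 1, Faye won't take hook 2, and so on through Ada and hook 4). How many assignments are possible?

Let Aᵢ (for 1 ≤ i ≤ 4) be the placements that put person i in their forbidden hook. Any j of these fix j positions, leaving (5−j)! ways to fill the rest, and there are C(4,j) ways to pick which j.
By inclusion–exclusion, the number of valid placements is Σ_{j=0}^{4} (−1)^j C(4,j)·(5−j)!.
Computing: 120 − 96 + 36 − 8 + 1 = 53.

53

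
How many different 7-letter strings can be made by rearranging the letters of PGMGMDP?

The 7 letters of PGMGMDP have repeats: G appearing twice, M appearing twice, and P appearing twice.
Dividing 7! = 5040 by 2!·2!·2! = 8 for the repeated letters gives 630.

630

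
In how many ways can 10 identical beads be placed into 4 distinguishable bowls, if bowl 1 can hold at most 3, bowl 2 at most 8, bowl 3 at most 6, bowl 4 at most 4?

By stars and bars, unrestricted non-negative solutions to x_1+…+x_4 = 10 number C(10+3,3) = 286.
Subtract solutions that violate a single cap (substitute x_i' = x_i − (cap_i+1)): x_1 ≥ 4 gives C(9,3) = 84; x_2 ≥ 9 gives C(4,3) = 4; x_3 ≥ 7 gives C(6,3) = 20; x_4 ≥ 5 gives C(8,3) = 56. Together 164.
Add back pairs where two caps are both exceeded: 0 + 0 + 4 + 0 + 0 + 0 = 4.
By inclusion–exclusion the count is 286 − 164 + 4 = 126.

126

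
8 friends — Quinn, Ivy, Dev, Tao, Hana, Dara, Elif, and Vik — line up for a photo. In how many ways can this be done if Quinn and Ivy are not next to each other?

30240

There are 8! = 40320 arrangements in all. If Quinn and Ivy are adjacent, merging them into one block gives 2·(7)! = 10080 arrangements.
So 40320 − 10080 = 30240 arrangements keep them apart.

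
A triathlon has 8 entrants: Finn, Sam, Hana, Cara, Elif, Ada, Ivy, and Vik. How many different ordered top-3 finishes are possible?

There are 8 choices for 1st place, 7 for 2nd, and 6 for 3rd.
That gives 8 × 7 × 6 = 336.

336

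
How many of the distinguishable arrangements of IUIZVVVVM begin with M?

840

With the first slot taken by M, it remains to arrange the other 8 letters (IUIZVVVV).
Those 8 letters have I appearing twice and V appearing 4 times, giving (8)!/(4!·2!) = 840.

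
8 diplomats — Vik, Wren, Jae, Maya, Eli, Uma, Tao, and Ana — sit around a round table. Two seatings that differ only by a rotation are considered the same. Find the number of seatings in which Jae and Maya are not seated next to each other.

3600

Without the restriction there are (7)! = 5040 seatings.
Those with Jae next to Maya: fuse the pair into one unit and seat 7 units around a circle — 2·(6)! = 1440.
Subtracting, 5040 − 1440 = 3600.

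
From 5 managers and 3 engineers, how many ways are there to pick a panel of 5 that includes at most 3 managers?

40

Split by how many managers are chosen (0 through 3).
Sum: C(5,0)·C(3,5) + C(5,1)·C(3,4) + C(5,2)·C(3,3) + C(5,3)·C(3,2) = 0 + 0 + 10 + 30 = 40.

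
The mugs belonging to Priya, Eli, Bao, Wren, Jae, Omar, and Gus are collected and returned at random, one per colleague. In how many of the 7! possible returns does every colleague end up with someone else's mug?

This is the derangement count D_7: permutations of 7 items with no fixed point.
By inclusion–exclusion this is Σ_{j=0}^{7} (−1)^j C(7,j)·(7−j)!.
Computing: 5040 − 5040 + 2520 − 840 + 210 − 42 + 7 − 1 = 1854.

1854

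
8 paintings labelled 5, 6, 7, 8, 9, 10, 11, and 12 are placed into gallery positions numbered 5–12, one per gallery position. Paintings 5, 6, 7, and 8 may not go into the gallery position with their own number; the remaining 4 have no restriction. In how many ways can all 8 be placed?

Let Aᵢ (for 5 ≤ i ≤ 8) be the placements that put painting i in its forbidden gallery position. Any j of these fix j positions, leaving (8−j)! ways to fill the rest, and there are C(4,j) ways to pick which j.
By inclusion–exclusion, the number of valid placements is Σ_{j=0}^{4} (−1)^j C(4,j)·(8−j)!.
Computing: 40320 − 20160 + 4320 − 480 + 24 = 24024.

24024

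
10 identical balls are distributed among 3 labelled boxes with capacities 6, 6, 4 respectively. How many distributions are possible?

By stars and bars, unrestricted non-negative solutions to x_1+…+x_3 = 10 number C(10+2,2) = 66.
Subtract solutions that violate a single cap (substitute x_i' = x_i − (cap_i+1)): x_1 ≥ 7 gives C(5,2) = 10; x_2 ≥ 7 gives C(5,2) = 10; x_3 ≥ 5 gives C(7,2) = 21. Together 41.
No two caps can be exceeded simultaneously, so the pair terms are all 0.
By inclusion–exclusion the count is 66 − 41 + 0 = 25.

25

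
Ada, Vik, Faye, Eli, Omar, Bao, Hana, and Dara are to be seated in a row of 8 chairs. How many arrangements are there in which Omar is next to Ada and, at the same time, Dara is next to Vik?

Treat {Omar,Ada} as one block (2 orders) and {Dara,Vik} as another (2 orders).
That leaves 6 units to arrange: 2 × 2 × 6! = 4 × 720 = 2880.

2880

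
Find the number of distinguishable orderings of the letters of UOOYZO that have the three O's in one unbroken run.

24

Treat the 3 copies of O as a single block. The multiset to arrange is then {OOO, U, Y, Z}, 4 items in all.
All 4 items are distinct, so there are (4)! = 24 arrangements.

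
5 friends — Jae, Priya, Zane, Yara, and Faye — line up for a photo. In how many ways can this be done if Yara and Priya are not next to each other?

72

Of the 5! = 120 arrangements, those with Yara and Priya adjacent number 2 × 4! = 48 (treat the pair as a block with 2 internal orders).
Complementary counting: 120 − 48 = 72.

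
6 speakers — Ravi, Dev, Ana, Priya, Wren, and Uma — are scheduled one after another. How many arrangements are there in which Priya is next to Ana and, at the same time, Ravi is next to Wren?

96

Treat {Priya,Ana} as one block (2 orders) and {Ravi,Wren} as another (2 orders).
That leaves 4 units to arrange: 2 × 2 × 4! = 4 × 24 = 96.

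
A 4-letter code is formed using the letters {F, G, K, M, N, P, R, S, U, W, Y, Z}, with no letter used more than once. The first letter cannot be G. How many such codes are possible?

10890

The first letter has 12−1 = 11 choices (anything except G).
The remaining 3 letters are filled from the other 11 symbols without repetition: 11 × 10 × 9 = 990.
Total: 11 × 990 = 10890.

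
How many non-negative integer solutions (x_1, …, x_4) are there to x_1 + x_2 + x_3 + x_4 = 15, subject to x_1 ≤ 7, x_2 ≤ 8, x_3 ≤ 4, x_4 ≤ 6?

196

By stars and bars, unrestricted non-negative solutions to x_1+…+x_4 = 15 number C(15+3,3) = 816.
Subtract solutions that violate a single cap (substitute x_i' = x_i − (cap_i+1)): x_1 ≥ 8 gives C(10,3) = 120; x_2 ≥ 9 gives C(9,3) = 84; x_3 ≥ 5 gives C(13,3) = 286; x_4 ≥ 7 gives C(11,3) = 165. Together 655.
Add back pairs where two caps are both exceeded: 0 + 10 + 1 + 4 + 0 + 20 = 35.
By inclusion–exclusion the count is 816 − 655 + 35 = 196.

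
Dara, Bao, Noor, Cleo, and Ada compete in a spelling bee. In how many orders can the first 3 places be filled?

There are 5 choices for 1st place, 4 for 2nd, and 3 for 3rd.
That gives 5 × 4 × 3 = 60.

60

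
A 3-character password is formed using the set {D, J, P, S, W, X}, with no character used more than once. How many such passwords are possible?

120

With no repetition, fill the 3 characters in order: 6 choices, then 5, down to 4.
6 × 5 × 4 = 120.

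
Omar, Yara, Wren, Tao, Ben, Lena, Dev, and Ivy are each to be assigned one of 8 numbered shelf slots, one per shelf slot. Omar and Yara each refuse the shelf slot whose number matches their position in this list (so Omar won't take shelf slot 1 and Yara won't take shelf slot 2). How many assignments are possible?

30960

Let Aᵢ (for i ∈ {1, 2}) be the placements that put person i in their forbidden shelf slot. Any j of these fix j positions, leaving (8−j)! ways to fill the rest, and there are C(2,j) ways to pick which j.
By inclusion–exclusion, the number of valid placements is Σ_{j=0}^{2} (−1)^j C(2,j)·(8−j)!.
Computing: 40320 − 10080 + 720 = 30960.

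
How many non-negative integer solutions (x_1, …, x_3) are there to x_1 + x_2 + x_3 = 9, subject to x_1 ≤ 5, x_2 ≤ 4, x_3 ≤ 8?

By stars and bars, unrestricted non-negative solutions to x_1+…+x_3 = 9 number C(9+2,2) = 55.
Subtract solutions that violate a single cap (substitute x_i' = x_i − (cap_i+1)): x_1 ≥ 6 gives C(5,2) = 10; x_2 ≥ 5 gives C(6,2) = 15; x_3 ≥ 9 gives C(2,2) = 1. Together 26.
No two caps can be exceeded simultaneously, so the pair terms are all 0.
By inclusion–exclusion the count is 55 − 26 + 0 = 29.

29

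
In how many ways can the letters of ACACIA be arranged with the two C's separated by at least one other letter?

40

There are 6!/(3!·2!) = 60 arrangements of ACACIA in total.
Arrangements with the C's together: treat CC as one letter, giving (5)!/(3!) = 20.
Hence 60 − 20 = 40.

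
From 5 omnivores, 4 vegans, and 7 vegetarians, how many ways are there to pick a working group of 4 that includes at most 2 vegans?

1771

Split by how many vegans are chosen (0 through 2).
Sum: C(4,0)·C(12,4) + C(4,1)·C(12,3) + C(4,2)·C(12,2) = 495 + 880 + 396 = 1771.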